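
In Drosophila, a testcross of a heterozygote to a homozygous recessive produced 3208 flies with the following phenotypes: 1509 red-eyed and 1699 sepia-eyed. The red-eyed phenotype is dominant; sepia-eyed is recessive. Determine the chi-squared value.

A testcross of a heterozygote (Aa × aa) gives a 1:1 phenotypic ratio.
Expected counts for N = 3208 under a 1:1 ratio (total parts = 2):
  red-eyed: 3208 × 1/2 = 1604
  sepia-eyed: 3208 × 1/2 = 1604
χ² = Σ (O − E)² / E
  red-eyed: (1509 − 1604)² / 1604 = 5.6266
  sepia-eyed: (1699 − 1604)² / 1604 = 5.6266
χ² = 5.6266 + 5.6266 = 11.2532 ≈ 11.253

11.253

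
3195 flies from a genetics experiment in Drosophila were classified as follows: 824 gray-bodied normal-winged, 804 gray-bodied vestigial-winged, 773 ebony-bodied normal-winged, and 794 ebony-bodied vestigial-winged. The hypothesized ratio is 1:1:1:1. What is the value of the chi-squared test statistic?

1.691

The 1:1:1:1 ratio has 4 parts, so with N = 3195 the expected counts are:
  gray-bodied normal-winged: 3195 × 1/4 = 798.75
  gray-bodied vestigial-winged: 3195 × 1/4 = 798.75
  ebony-bodied normal-winged: 3195 × 1/4 = 798.75
  ebony-bodied vestigial-winged: 3195 × 1/4 = 798.75
χ² = Σ (O − E)² / E
  gray-bodied normal-winged: (824 − 798.75)² / 798.75 = 0.7982
  gray-bodied vestigial-winged: (804 − 798.75)² / 798.75 = 0.0345
  ebony-bodied normal-winged: (773 − 798.75)² / 798.75 = 0.8301
  ebony-bodied vestigial-winged: (794 − 798.75)² / 798.75 = 0.0282
χ² = 0.7982 + 0.0345 + 0.8301 + 0.0282 = 1.691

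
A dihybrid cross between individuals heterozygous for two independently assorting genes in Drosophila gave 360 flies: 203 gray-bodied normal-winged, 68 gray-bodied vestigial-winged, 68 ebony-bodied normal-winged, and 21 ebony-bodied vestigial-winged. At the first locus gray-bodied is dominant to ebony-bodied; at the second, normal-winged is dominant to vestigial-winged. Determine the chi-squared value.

A dihybrid F₂ with independent assortment and complete dominance at both loci gives a 9:3:3:1 phenotypic ratio.
Under the 9:3:3:1 hypothesis (Σ ratio = 16, N = 360):
  gray-bodied normal-winged: 360 × 9/16 = 202.5
  gray-bodied vestigial-winged: 360 × 3/16 = 67.5
  ebony-bodied normal-winged: 360 × 3/16 = 67.5
  ebony-bodied vestigial-winged: 360 × 1/16 = 22.5
χ² = Σ (O − E)² / E
  gray-bodied normal-winged: (203 − 202.5)² / 202.5 = 0.0012
  gray-bodied vestigial-winged: (68 − 67.5)² / 67.5 = 0.0037
  ebony-bodied normal-winged: (68 − 67.5)² / 67.5 = 0.0037
  ebony-bodied vestigial-winged: (21 − 22.5)² / 22.5 = 0.1000
χ² = 0.0012 + 0.0037 + 0.0037 + 0.1000 = 0.1086 ≈ 0.109

0.109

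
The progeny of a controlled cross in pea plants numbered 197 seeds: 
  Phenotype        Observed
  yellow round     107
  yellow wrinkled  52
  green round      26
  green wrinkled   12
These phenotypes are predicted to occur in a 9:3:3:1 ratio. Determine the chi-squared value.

9.520

The 9:3:3:1 ratio has 16 parts, so with N = 197 the expected counts are:
  yellow round: 197 × 9/16 = 110.8125
  yellow wrinkled: 197 × 3/16 = 36.9375
  green round: 197 × 3/16 = 36.9375
  green wrinkled: 197 × 1/16 = 12.3125
χ² = Σ (O − E)² / E
  yellow round: (107 − 110.8125)² / 110.8125 = 0.1312
  yellow wrinkled: (52 − 36.9375)² / 36.9375 = 6.1422
  green round: (26 − 36.9375)² / 36.9375 = 3.2387
  green wrinkled: (12 − 12.3125)² / 12.3125 = 0.0079
χ² = 0.1312 + 6.1422 + 3.2387 + 0.0079 = 9.520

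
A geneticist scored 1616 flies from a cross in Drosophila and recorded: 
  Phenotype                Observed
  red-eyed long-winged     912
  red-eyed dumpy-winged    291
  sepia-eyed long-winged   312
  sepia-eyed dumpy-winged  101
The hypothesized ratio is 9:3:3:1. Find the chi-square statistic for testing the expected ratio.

0.752

The 9:3:3:1 ratio has 16 parts, so with N = 1616 the expected counts are:
  red-eyed long-winged: 1616 × 9/16 = 909
  red-eyed dumpy-winged: 1616 × 3/16 = 303
  sepia-eyed long-winged: 1616 × 3/16 = 303
  sepia-eyed dumpy-winged: 1616 × 1/16 = 101
χ² = Σ (O − E)² / E
  red-eyed long-winged: (912 − 909)² / 909 = 0.0099
  red-eyed dumpy-winged: (291 − 303)² / 303 = 0.4752
  sepia-eyed long-winged: (312 − 303)² / 303 = 0.2673
  sepia-eyed dumpy-winged: (101 − 101)² / 101 = 0.0000
χ² = 0.0099 + 0.4752 + 0.2673 + 0.0000 = 0.7524 ≈ 0.752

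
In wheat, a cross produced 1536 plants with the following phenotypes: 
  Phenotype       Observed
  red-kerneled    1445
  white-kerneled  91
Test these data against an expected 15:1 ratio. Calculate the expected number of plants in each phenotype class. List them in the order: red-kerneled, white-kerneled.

1440, 96

Under the 15:1 hypothesis (Σ ratio = 16, N = 1536):
  red-kerneled: 1536 × 15/16 = 1440
  white-kerneled: 1536 × 1/16 = 96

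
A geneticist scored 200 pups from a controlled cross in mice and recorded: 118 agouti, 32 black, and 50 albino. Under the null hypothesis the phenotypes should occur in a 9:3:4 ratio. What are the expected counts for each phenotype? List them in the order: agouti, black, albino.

Total ratio parts = 16. Expected numbers out of 200:
  agouti: 200 × 9/16 = 112.5
  black: 200 × 3/16 = 37.5
  albino: 200 × 4/16 = 50

112.5, 37.5, 50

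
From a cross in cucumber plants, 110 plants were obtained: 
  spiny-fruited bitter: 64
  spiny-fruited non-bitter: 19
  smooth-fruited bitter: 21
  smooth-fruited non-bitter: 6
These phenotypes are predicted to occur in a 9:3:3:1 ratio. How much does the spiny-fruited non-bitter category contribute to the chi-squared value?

Total ratio parts = 16. Expected numbers out of 110:
  spiny-fruited bitter: 110 × 9/16 = 61.875
  spiny-fruited non-bitter: 110 × 3/16 = 20.625
  smooth-fruited bitter: 110 × 3/16 = 20.625
  smooth-fruited non-bitter: 110 × 1/16 = 6.875
Contribution of spiny-fruited non-bitter: (19 − 20.625)² / 20.625 = 0.1280

0.128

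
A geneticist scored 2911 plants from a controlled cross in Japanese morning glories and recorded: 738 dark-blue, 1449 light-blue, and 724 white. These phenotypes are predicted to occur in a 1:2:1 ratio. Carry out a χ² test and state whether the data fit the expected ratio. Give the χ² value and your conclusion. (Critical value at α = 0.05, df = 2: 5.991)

0.193; consistent

The 1:2:1 ratio has 4 parts, so with N = 2911 the expected counts are:
  dark-blue: 2911 × 1/4 = 727.75
  light-blue: 2911 × 2/4 = 1455.5
  white: 2911 × 1/4 = 727.75
χ² = Σ (O − E)² / E
  dark-blue: (738 − 727.75)² / 727.75 = 0.1444
  light-blue: (1449 − 1455.5)² / 1455.5 = 0.0290
  white: (724 − 727.75)² / 727.75 = 0.0193
χ² = 0.1444 + 0.0290 + 0.0193 = 0.1927 ≈ 0.193
Degrees of freedom = 3 − 1 = 2; critical value at α = 0.05 is 5.991.
Since 0.193 < 5.991, we fail to reject the null hypothesis — the data are consistent with the 1:2:1 ratio.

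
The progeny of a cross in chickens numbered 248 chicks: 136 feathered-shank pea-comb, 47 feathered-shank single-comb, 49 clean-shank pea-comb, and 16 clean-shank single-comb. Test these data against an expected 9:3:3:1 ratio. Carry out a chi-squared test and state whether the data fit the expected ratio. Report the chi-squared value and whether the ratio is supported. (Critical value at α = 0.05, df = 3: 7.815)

Expected counts for N = 248 under a 9:3:3:1 ratio (total parts = 16):
  feathered-shank pea-comb: 248 × 9/16 = 139.5
  feathered-shank single-comb: 248 × 3/16 = 46.5
  clean-shank pea-comb: 248 × 3/16 = 46.5
  clean-shank single-comb: 248 × 1/16 = 15.5
χ² = Σ (O − E)² / E
  feathered-shank pea-comb: (136 − 139.5)² / 139.5 = 0.0878
  feathered-shank single-comb: (47 − 46.5)² / 46.5 = 0.0054
  clean-shank pea-comb: (49 − 46.5)² / 46.5 = 0.1344
  clean-shank single-comb: (16 − 15.5)² / 15.5 = 0.0161
χ² = 0.0878 + 0.0054 + 0.1344 + 0.0161 = 0.2437 ≈ 0.244
Degrees of freedom = 4 − 1 = 3; critical value at α = 0.05 is 7.815.
Since 0.244 < 7.815, we fail to reject the null hypothesis — the data are consistent with the 9:3:3:1 ratio.

0.244; consistent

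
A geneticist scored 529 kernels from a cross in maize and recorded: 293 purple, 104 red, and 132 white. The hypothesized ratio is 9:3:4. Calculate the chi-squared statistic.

0.304

Expected counts for N = 529 under a 9:3:4 ratio (total parts = 16):
  purple: 529 × 9/16 = 297.5625
  red: 529 × 3/16 = 99.1875
  white: 529 × 4/16 = 132.25
χ² = Σ (O − E)² / E
  purple: (293 − 297.5625)² / 297.5625 = 0.0700
  red: (104 − 99.1875)² / 99.1875 = 0.2335
  white: (132 − 132.25)² / 132.25 = 0.0005
χ² = 0.0700 + 0.2335 + 0.0005 = 0.304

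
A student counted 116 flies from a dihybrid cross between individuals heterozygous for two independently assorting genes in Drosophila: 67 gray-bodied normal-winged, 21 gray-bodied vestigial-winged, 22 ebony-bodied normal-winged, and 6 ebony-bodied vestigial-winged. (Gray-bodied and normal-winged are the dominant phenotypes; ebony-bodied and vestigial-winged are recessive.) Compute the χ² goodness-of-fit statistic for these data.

0.291

A dihybrid F₂ with independent assortment and complete dominance at both loci gives a 9:3:3:1 phenotypic ratio.
The 9:3:3:1 ratio has 16 parts, so with N = 116 the expected counts are:
  gray-bodied normal-winged: 116 × 9/16 = 65.25
  gray-bodied vestigial-winged: 116 × 3/16 = 21.75
  ebony-bodied normal-winged: 116 × 3/16 = 21.75
  ebony-bodied vestigial-winged: 116 × 1/16 = 7.25
χ² = Σ (O − E)² / E
  gray-bodied normal-winged: (67 − 65.25)² / 65.25 = 0.0469
  gray-bodied vestigial-winged: (21 − 21.75)² / 21.75 = 0.0259
  ebony-bodied normal-winged: (22 − 21.75)² / 21.75 = 0.0029
  ebony-bodied vestigial-winged: (6 − 7.25)² / 7.25 = 0.2155
χ² = 0.0469 + 0.0259 + 0.0029 + 0.2155 = 0.2912 ≈ 0.291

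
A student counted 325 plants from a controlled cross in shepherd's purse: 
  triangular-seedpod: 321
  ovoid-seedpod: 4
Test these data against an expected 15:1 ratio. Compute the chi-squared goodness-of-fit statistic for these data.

Expected counts for N = 325 under a 15:1 ratio (total parts = 16):
  triangular-seedpod: 325 × 15/16 = 304.6875
  ovoid-seedpod: 325 × 1/16 = 20.3125
χ² = Σ (O − E)² / E
  triangular-seedpod: (321 − 304.6875)² / 304.6875 = 0.8733
  ovoid-seedpod: (4 − 20.3125)² / 20.3125 = 13.1002
χ² = 0.8733 + 13.1002 = 13.9735 ≈ 13.974

13.974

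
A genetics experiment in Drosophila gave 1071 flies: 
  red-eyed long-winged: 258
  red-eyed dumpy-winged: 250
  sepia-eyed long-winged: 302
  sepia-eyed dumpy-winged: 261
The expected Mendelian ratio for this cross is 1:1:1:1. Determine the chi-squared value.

Under the 1:1:1:1 hypothesis (Σ ratio = 4, N = 1071):
  red-eyed long-winged: 1071 × 1/4 = 267.75
  red-eyed dumpy-winged: 1071 × 1/4 = 267.75
  sepia-eyed long-winged: 1071 × 1/4 = 267.75
  sepia-eyed dumpy-winged: 1071 × 1/4 = 267.75
χ² = Σ (O − E)² / E
  red-eyed long-winged: (258 − 267.75)² / 267.75 = 0.3550
  red-eyed dumpy-winged: (250 − 267.75)² / 267.75 = 1.1767
  sepia-eyed long-winged: (302 − 267.75)² / 267.75 = 4.3812
  sepia-eyed dumpy-winged: (261 − 267.75)² / 267.75 = 0.1702
χ² = 0.3550 + 1.1767 + 4.3812 + 0.1702 = 6.0831 ≈ 6.083

6.083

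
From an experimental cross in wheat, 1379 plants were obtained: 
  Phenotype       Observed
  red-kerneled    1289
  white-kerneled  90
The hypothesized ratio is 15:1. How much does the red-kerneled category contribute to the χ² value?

Total ratio parts = 16. Expected numbers out of 1379:
  red-kerneled: 1379 × 15/16 = 1292.8125
  white-kerneled: 1379 × 1/16 = 86.1875
Contribution of red-kerneled: (1289 − 1292.8125)² / 1292.8125 = 0.0112

0.011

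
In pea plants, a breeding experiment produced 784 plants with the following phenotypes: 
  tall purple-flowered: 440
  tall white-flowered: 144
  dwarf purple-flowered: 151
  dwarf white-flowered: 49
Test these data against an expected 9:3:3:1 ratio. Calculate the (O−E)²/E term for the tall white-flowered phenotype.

0.061

Total ratio parts = 16. Expected numbers out of 784:
  tall purple-flowered: 784 × 9/16 = 441
  tall white-flowered: 784 × 3/16 = 147
  dwarf purple-flowered: 784 × 3/16 = 147
  dwarf white-flowered: 784 × 1/16 = 49
Contribution of tall white-flowered: (144 − 147)² / 147 = 0.0612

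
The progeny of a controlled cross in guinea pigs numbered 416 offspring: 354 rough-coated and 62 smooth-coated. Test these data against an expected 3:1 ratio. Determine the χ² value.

The 3:1 ratio has 4 parts, so with N = 416 the expected counts are:
  rough-coated: 416 × 3/4 = 312
  smooth-coated: 416 × 1/4 = 104
χ² = Σ (O − E)² / E
  rough-coated: (354 − 312)² / 312 = 5.6538
  smooth-coated: (62 − 104)² / 104 = 16.9615
χ² = 5.6538 + 16.9615 = 22.6153 ≈ 22.615

22.615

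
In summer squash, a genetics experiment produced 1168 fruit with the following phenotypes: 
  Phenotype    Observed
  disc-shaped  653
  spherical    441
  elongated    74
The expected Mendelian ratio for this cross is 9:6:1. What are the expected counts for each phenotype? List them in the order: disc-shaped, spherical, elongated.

Expected counts for N = 1168 under a 9:6:1 ratio (total parts = 16):
  disc-shaped: 1168 × 9/16 = 657
  spherical: 1168 × 6/16 = 438
  elongated: 1168 × 1/16 = 73

657, 438, 73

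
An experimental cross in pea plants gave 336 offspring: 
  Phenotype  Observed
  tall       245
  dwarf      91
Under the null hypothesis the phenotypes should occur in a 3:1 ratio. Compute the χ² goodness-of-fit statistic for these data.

0.778

The 3:1 ratio has 4 parts, so with N = 336 the expected counts are:
  tall: 336 × 3/4 = 252
  dwarf: 336 × 1/4 = 84
χ² = Σ (O − E)² / E
  tall: (245 − 252)² / 252 = 0.1944
  dwarf: (91 − 84)² / 84 = 0.5833
χ² = 0.1944 + 0.5833 = 0.7777 ≈ 0.778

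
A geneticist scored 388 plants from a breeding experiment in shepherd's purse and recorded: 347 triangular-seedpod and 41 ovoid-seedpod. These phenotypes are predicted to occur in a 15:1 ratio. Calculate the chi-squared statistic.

The 15:1 ratio has 16 parts, so with N = 388 the expected counts are:
  triangular-seedpod: 388 × 15/16 = 363.75
  ovoid-seedpod: 388 × 1/16 = 24.25
χ² = Σ (O − E)² / E
  triangular-seedpod: (347 − 363.75)² / 363.75 = 0.7713
  ovoid-seedpod: (41 − 24.25)² / 24.25 = 11.5696
χ² = 0.7713 + 11.5696 = 12.3409 ≈ 12.341

12.341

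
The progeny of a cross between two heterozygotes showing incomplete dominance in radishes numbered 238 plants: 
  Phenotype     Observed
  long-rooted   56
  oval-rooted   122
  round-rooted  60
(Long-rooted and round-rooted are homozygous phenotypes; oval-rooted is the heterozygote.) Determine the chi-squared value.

0.286

With incomplete dominance, a heterozygote × heterozygote cross gives a 1:2:1 phenotypic ratio.
Total ratio parts = 4. Expected numbers out of 238:
  long-rooted: 238 × 1/4 = 59.5
  oval-rooted: 238 × 2/4 = 119
  round-rooted: 238 × 1/4 = 59.5
χ² = Σ (O − E)² / E
  long-rooted: (56 − 59.5)² / 59.5 = 0.2059
  oval-rooted: (122 − 119)² / 119 = 0.0756
  round-rooted: (60 − 59.5)² / 59.5 = 0.0042
χ² = 0.2059 + 0.0756 + 0.0042 = 0.2857 ≈ 0.286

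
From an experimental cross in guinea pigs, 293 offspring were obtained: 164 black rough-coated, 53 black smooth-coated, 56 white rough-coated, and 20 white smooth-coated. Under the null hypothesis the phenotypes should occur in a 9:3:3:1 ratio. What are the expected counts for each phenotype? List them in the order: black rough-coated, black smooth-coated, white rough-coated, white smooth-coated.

164.8125, 54.9375, 54.9375, 18.3125

Expected counts for N = 293 under a 9:3:3:1 ratio (total parts = 16):
  black rough-coated: 293 × 9/16 = 164.8125
  black smooth-coated: 293 × 3/16 = 54.9375
  white rough-coated: 293 × 3/16 = 54.9375
  white smooth-coated: 293 × 1/16 = 18.3125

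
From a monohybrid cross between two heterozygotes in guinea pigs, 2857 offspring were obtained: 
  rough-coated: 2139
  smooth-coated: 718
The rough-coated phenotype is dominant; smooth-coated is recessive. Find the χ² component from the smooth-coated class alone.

0.020

For a monohybrid cross between heterozygotes with complete dominance, the expected phenotypic ratio is 3:1.
Expected counts for N = 2857 under a 3:1 ratio (total parts = 4):
  rough-coated: 2857 × 3/4 = 2142.75
  smooth-coated: 2857 × 1/4 = 714.25
Contribution of smooth-coated: (718 − 714.25)² / 714.25 = 0.0197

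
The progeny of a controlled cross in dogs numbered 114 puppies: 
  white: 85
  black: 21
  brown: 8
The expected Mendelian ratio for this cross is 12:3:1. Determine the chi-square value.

The 12:3:1 ratio has 16 parts, so with N = 114 the expected counts are:
  white: 114 × 12/16 = 85.5
  black: 114 × 3/16 = 21.375
  brown: 114 × 1/16 = 7.125
χ² = Σ (O − E)² / E
  white: (85 − 85.5)² / 85.5 = 0.0029
  black: (21 − 21.375)² / 21.375 = 0.0066
  brown: (8 − 7.125)² / 7.125 = 0.1075
χ² = 0.0029 + 0.0066 + 0.1075 = 0.117

0.117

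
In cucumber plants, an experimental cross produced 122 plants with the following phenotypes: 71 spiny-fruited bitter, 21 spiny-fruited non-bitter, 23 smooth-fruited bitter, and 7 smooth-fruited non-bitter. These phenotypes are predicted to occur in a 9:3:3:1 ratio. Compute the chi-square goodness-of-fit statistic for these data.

Total ratio parts = 16. Expected numbers out of 122:
  spiny-fruited bitter: 122 × 9/16 = 68.625
  spiny-fruited non-bitter: 122 × 3/16 = 22.875
  smooth-fruited bitter: 122 × 3/16 = 22.875
  smooth-fruited non-bitter: 122 × 1/16 = 7.625
χ² = Σ (O − E)² / E
  spiny-fruited bitter: (71 − 68.625)² / 68.625 = 0.0822
  spiny-fruited non-bitter: (21 − 22.875)² / 22.875 = 0.1537
  smooth-fruited bitter: (23 − 22.875)² / 22.875 = 0.0007
  smooth-fruited non-bitter: (7 − 7.625)² / 7.625 = 0.0512
χ² = 0.0822 + 0.1537 + 0.0007 + 0.0512 = 0.2878 ≈ 0.288

0.288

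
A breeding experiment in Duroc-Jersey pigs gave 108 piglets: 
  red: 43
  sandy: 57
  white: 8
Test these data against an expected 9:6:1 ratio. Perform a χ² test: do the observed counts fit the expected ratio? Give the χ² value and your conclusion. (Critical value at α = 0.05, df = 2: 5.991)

12.140; not consistent

Total ratio parts = 16. Expected numbers out of 108:
  red: 108 × 9/16 = 60.75
  sandy: 108 × 6/16 = 40.5
  white: 108 × 1/16 = 6.75
χ² = Σ (O − E)² / E
  red: (43 − 60.75)² / 60.75 = 5.1862
  sandy: (57 − 40.5)² / 40.5 = 6.7222
  white: (8 − 6.75)² / 6.75 = 0.2315
χ² = 5.1862 + 6.7222 + 0.2315 = 12.1399 ≈ 12.140
Degrees of freedom = 3 − 1 = 2; critical value at α = 0.05 is 5.991.
Since 12.140 > 5.991, we reject the null hypothesis — the data do not fit the 9:6:1 ratio.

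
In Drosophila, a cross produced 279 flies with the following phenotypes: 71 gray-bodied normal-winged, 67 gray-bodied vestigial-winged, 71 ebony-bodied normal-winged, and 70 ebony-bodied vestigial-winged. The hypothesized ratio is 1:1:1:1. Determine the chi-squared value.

The 1:1:1:1 ratio has 4 parts, so with N = 279 the expected counts are:
  gray-bodied normal-winged: 279 × 1/4 = 69.75
  gray-bodied vestigial-winged: 279 × 1/4 = 69.75
  ebony-bodied normal-winged: 279 × 1/4 = 69.75
  ebony-bodied vestigial-winged: 279 × 1/4 = 69.75
χ² = Σ (O − E)² / E
  gray-bodied normal-winged: (71 − 69.75)² / 69.75 = 0.0224
  gray-bodied vestigial-winged: (67 − 69.75)² / 69.75 = 0.1084
  ebony-bodied normal-winged: (71 − 69.75)² / 69.75 = 0.0224
  ebony-bodied vestigial-winged: (70 − 69.75)² / 69.75 = 0.0009
χ² = 0.0224 + 0.1084 + 0.0224 + 0.0009 = 0.1541 ≈ 0.154

0.154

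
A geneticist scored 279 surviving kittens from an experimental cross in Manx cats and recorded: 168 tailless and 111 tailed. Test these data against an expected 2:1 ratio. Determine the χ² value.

5.226

Under the 2:1 hypothesis (Σ ratio = 3, N = 279):
  tailless: 279 × 2/3 = 186
  tailed: 279 × 1/3 = 93
χ² = Σ (O − E)² / E
  tailless: (168 − 186)² / 186 = 1.7419
  tailed: (111 − 93)² / 93 = 3.4839
χ² = 1.7419 + 3.4839 = 5.2258 ≈ 5.226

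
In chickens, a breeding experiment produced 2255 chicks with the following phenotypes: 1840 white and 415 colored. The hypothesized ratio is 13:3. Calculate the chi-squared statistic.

The 13:3 ratio has 16 parts, so with N = 2255 the expected counts are:
  white: 2255 × 13/16 = 1832.1875
  colored: 2255 × 3/16 = 422.8125
χ² = Σ (O − E)² / E
  white: (1840 − 1832.1875)² / 1832.1875 = 0.0333
  colored: (415 − 422.8125)² / 422.8125 = 0.1444
χ² = 0.0333 + 0.1444 = 0.1777 ≈ 0.178

0.178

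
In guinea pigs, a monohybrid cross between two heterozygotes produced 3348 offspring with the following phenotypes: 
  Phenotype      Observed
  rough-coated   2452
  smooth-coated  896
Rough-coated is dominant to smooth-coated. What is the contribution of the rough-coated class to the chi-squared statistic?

1.386

For a monohybrid cross between heterozygotes with complete dominance, the expected phenotypic ratio is 3:1.
Expected counts for N = 3348 under a 3:1 ratio (total parts = 4):
  rough-coated: 3348 × 3/4 = 2511
  smooth-coated: 3348 × 1/4 = 837
Contribution of rough-coated: (2452 − 2511)² / 2511 = 1.3863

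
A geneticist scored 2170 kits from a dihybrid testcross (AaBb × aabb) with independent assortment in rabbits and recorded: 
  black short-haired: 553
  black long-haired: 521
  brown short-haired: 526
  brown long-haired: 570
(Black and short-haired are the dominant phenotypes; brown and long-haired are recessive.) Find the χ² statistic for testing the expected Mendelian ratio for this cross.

A dihybrid testcross with independent assortment gives a 1:1:1:1 ratio.
Under the 1:1:1:1 hypothesis (Σ ratio = 4, N = 2170):
  black short-haired: 2170 × 1/4 = 542.5
  black long-haired: 2170 × 1/4 = 542.5
  brown short-haired: 2170 × 1/4 = 542.5
  brown long-haired: 2170 × 1/4 = 542.5
χ² = Σ (O − E)² / E
  black short-haired: (553 − 542.5)² / 542.5 = 0.2032
  black long-haired: (521 − 542.5)² / 542.5 = 0.8521
  brown short-haired: (526 − 542.5)² / 542.5 = 0.5018
  brown long-haired: (570 − 542.5)² / 542.5 = 1.3940
χ² = 0.2032 + 0.8521 + 0.5018 + 1.3940 = 2.9511 ≈ 2.951

2.951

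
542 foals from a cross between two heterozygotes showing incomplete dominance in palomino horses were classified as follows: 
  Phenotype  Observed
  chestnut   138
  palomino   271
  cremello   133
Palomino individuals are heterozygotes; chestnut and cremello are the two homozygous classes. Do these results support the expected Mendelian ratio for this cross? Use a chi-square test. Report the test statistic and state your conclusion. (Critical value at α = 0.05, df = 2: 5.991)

0.092; consistent

With incomplete dominance, a heterozygote × heterozygote cross gives a 1:2:1 phenotypic ratio.
Total ratio parts = 4. Expected numbers out of 542:
  chestnut: 542 × 1/4 = 135.5
  palomino: 542 × 2/4 = 271
  cremello: 542 × 1/4 = 135.5
χ² = Σ (O − E)² / E
  chestnut: (138 − 135.5)² / 135.5 = 0.0461
  palomino: (271 − 271)² / 271 = 0.0000
  cremello: (133 − 135.5)² / 135.5 = 0.0461
χ² = 0.0461 + 0.0000 + 0.0461 = 0.0922 ≈ 0.092
Degrees of freedom = 3 − 1 = 2; critical value at α = 0.05 is 5.991.
Since 0.092 < 5.991, we fail to reject the null hypothesis — the data are consistent with the 1:2:1 ratio.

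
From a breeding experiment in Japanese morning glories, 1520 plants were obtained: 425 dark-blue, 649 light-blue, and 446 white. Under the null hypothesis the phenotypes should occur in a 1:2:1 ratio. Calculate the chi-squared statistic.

33.004

The 1:2:1 ratio has 4 parts, so with N = 1520 the expected counts are:
  dark-blue: 1520 × 1/4 = 380
  light-blue: 1520 × 2/4 = 760
  white: 1520 × 1/4 = 380
χ² = Σ (O − E)² / E
  dark-blue: (425 − 380)² / 380 = 5.3289
  light-blue: (649 − 760)² / 760 = 16.2118
  white: (446 − 380)² / 380 = 11.4632
χ² = 5.3289 + 16.2118 + 11.4632 = 33.0039 ≈ 33.004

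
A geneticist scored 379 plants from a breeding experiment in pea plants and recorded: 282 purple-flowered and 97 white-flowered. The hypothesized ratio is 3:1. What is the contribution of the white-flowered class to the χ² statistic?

Total ratio parts = 4. Expected numbers out of 379:
  purple-flowered: 379 × 3/4 = 284.25
  white-flowered: 379 × 1/4 = 94.75
Contribution of white-flowered: (97 − 94.75)² / 94.75 = 0.0534

0.053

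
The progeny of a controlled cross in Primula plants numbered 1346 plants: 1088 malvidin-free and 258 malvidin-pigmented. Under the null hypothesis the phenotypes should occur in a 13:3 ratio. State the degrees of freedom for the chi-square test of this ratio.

A goodness-of-fit test with 2 phenotype classes has df = 2 − 1 = 1.

1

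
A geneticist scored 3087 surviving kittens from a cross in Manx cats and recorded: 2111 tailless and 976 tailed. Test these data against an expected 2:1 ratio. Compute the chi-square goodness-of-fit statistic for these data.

The 2:1 ratio has 3 parts, so with N = 3087 the expected counts are:
  tailless: 3087 × 2/3 = 2058
  tailed: 3087 × 1/3 = 1029
χ² = Σ (O − E)² / E
  tailless: (2111 − 2058)² / 2058 = 1.3649
  tailed: (976 − 1029)² / 1029 = 2.7298
χ² = 1.3649 + 2.7298 = 4.0947 ≈ 4.095

4.095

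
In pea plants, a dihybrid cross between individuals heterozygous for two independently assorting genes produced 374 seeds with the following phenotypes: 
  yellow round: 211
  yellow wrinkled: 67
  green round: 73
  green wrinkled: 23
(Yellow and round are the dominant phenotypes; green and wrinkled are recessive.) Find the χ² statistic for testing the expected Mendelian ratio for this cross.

A dihybrid F₂ with independent assortment and complete dominance at both loci gives a 9:3:3:1 phenotypic ratio.
Expected counts for N = 374 under a 9:3:3:1 ratio (total parts = 16):
  yellow round: 374 × 9/16 = 210.375
  yellow wrinkled: 374 × 3/16 = 70.125
  green round: 374 × 3/16 = 70.125
  green wrinkled: 374 × 1/16 = 23.375
χ² = Σ (O − E)² / E
  yellow round: (211 − 210.375)² / 210.375 = 0.0019
  yellow wrinkled: (67 − 70.125)² / 70.125 = 0.1393
  green round: (73 − 70.125)² / 70.125 = 0.1179
  green wrinkled: (23 − 23.375)² / 23.375 = 0.0060
χ² = 0.0019 + 0.1393 + 0.1179 + 0.0060 = 0.2651 ≈ 0.265

0.265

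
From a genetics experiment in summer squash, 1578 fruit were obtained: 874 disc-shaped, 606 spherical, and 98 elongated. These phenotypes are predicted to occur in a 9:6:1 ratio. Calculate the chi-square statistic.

Expected counts for N = 1578 under a 9:6:1 ratio (total parts = 16):
  disc-shaped: 1578 × 9/16 = 887.625
  spherical: 1578 × 6/16 = 591.75
  elongated: 1578 × 1/16 = 98.625
χ² = Σ (O − E)² / E
  disc-shaped: (874 − 887.625)² / 887.625 = 0.2091
  spherical: (606 − 591.75)² / 591.75 = 0.3432
  elongated: (98 − 98.625)² / 98.625 = 0.0040
χ² = 0.2091 + 0.3432 + 0.0040 = 0.5563 ≈ 0.556

0.556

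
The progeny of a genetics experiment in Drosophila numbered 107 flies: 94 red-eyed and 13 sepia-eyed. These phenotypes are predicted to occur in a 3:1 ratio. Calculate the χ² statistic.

Under the 3:1 hypothesis (Σ ratio = 4, N = 107):
  red-eyed: 107 × 3/4 = 80.25
  sepia-eyed: 107 × 1/4 = 26.75
χ² = Σ (O − E)² / E
  red-eyed: (94 − 80.25)² / 80.25 = 2.3559
  sepia-eyed: (13 − 26.75)² / 26.75 = 7.0678
χ² = 2.3559 + 7.0678 = 9.4237 ≈ 9.424

9.424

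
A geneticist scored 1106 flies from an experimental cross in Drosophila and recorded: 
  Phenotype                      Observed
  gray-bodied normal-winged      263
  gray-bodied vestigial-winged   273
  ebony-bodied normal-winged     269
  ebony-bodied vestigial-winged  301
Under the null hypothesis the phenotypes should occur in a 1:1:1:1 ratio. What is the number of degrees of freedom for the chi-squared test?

3

A goodness-of-fit test with 4 phenotype classes has df = 4 − 1 = 3.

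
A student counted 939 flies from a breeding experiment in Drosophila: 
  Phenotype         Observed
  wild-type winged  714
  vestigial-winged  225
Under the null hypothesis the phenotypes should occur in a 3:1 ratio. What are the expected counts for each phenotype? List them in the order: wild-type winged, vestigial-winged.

The 3:1 ratio has 4 parts, so with N = 939 the expected counts are:
  wild-type winged: 939 × 3/4 = 704.25
  vestigial-winged: 939 × 1/4 = 234.75

704.25, 234.75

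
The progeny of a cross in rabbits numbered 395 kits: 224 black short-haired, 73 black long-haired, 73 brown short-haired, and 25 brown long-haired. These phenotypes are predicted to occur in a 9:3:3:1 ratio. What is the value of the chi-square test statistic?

Total ratio parts = 16. Expected numbers out of 395:
  black short-haired: 395 × 9/16 = 222.1875
  black long-haired: 395 × 3/16 = 74.0625
  brown short-haired: 395 × 3/16 = 74.0625
  brown long-haired: 395 × 1/16 = 24.6875
χ² = Σ (O − E)² / E
  black short-haired: (224 − 222.1875)² / 222.1875 = 0.0148
  black long-haired: (73 − 74.0625)² / 74.0625 = 0.0152
  brown short-haired: (73 − 74.0625)² / 74.0625 = 0.0152
  brown long-haired: (25 − 24.6875)² / 24.6875 = 0.0040
χ² = 0.0148 + 0.0152 + 0.0152 + 0.0040 = 0.0492 ≈ 0.049

0.049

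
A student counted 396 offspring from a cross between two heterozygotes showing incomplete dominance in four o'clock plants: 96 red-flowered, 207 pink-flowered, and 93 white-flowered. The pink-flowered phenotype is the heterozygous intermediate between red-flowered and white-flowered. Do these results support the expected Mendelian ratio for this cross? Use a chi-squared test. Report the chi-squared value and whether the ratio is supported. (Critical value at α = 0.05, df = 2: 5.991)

With incomplete dominance, a heterozygote × heterozygote cross gives a 1:2:1 phenotypic ratio.
The 1:2:1 ratio has 4 parts, so with N = 396 the expected counts are:
  red-flowered: 396 × 1/4 = 99
  pink-flowered: 396 × 2/4 = 198
  white-flowered: 396 × 1/4 = 99
χ² = Σ (O − E)² / E
  red-flowered: (96 − 99)² / 99 = 0.0909
  pink-flowered: (207 − 198)² / 198 = 0.4091
  white-flowered: (93 − 99)² / 99 = 0.3636
χ² = 0.0909 + 0.4091 + 0.3636 = 0.8636 ≈ 0.864
Degrees of freedom = 3 − 1 = 2; critical value at α = 0.05 is 5.991.
Since 0.864 < 5.991, we fail to reject the null hypothesis — the data are consistent with the 1:2:1 ratio.

0.864; consistent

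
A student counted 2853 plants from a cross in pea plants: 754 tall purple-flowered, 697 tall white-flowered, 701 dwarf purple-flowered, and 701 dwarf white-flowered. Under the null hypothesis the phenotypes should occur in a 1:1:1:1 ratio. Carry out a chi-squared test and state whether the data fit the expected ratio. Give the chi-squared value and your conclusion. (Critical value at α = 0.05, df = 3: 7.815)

3.119; consistent

Total ratio parts = 4. Expected numbers out of 2853:
  tall purple-flowered: 2853 × 1/4 = 713.25
  tall white-flowered: 2853 × 1/4 = 713.25
  dwarf purple-flowered: 2853 × 1/4 = 713.25
  dwarf white-flowered: 2853 × 1/4 = 713.25
χ² = Σ (O − E)² / E
  tall purple-flowered: (754 − 713.25)² / 713.25 = 2.3282
  tall white-flowered: (697 − 713.25)² / 713.25 = 0.3702
  dwarf purple-flowered: (701 − 713.25)² / 713.25 = 0.2104
  dwarf white-flowered: (701 − 713.25)² / 713.25 = 0.2104
χ² = 2.3282 + 0.3702 + 0.2104 + 0.2104 = 3.1192 ≈ 3.119
Degrees of freedom = 4 − 1 = 3; critical value at α = 0.05 is 7.815.
Since 3.119 < 7.815, we fail to reject the null hypothesis — the data are consistent with the 1:1:1:1 ratio.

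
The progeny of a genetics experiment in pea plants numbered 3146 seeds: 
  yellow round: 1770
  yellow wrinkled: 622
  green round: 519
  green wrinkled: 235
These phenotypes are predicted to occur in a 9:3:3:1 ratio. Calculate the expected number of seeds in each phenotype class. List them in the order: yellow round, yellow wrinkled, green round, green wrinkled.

Under the 9:3:3:1 hypothesis (Σ ratio = 16, N = 3146):
  yellow round: 3146 × 9/16 = 1769.625
  yellow wrinkled: 3146 × 3/16 = 589.875
  green round: 3146 × 3/16 = 589.875
  green wrinkled: 3146 × 1/16 = 196.625

1769.625, 589.875, 589.875, 196.625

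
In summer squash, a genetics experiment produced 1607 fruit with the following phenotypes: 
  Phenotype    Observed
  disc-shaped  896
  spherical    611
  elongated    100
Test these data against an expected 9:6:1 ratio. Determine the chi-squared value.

0.188

Under the 9:6:1 hypothesis (Σ ratio = 16, N = 1607):
  disc-shaped: 1607 × 9/16 = 903.9375
  spherical: 1607 × 6/16 = 602.625
  elongated: 1607 × 1/16 = 100.4375
χ² = Σ (O − E)² / E
  disc-shaped: (896 − 903.9375)² / 903.9375 = 0.0697
  spherical: (611 − 602.625)² / 602.625 = 0.1164
  elongated: (100 − 100.4375)² / 100.4375 = 0.0019
χ² = 0.0697 + 0.1164 + 0.0019 = 0.188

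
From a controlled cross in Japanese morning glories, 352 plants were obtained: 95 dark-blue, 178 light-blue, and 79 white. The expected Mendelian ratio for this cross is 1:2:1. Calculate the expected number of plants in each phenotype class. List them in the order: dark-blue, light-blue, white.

88, 176, 88

Under the 1:2:1 hypothesis (Σ ratio = 4, N = 352):
  dark-blue: 352 × 1/4 = 88
  light-blue: 352 × 2/4 = 176
  white: 352 × 1/4 = 88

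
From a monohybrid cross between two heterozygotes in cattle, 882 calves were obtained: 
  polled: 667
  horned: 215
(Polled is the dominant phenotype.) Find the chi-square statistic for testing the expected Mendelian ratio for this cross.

For a monohybrid cross between heterozygotes with complete dominance, the expected phenotypic ratio is 3:1.
Expected counts for N = 882 under a 3:1 ratio (total parts = 4):
  polled: 882 × 3/4 = 661.5
  horned: 882 × 1/4 = 220.5
χ² = Σ (O − E)² / E
  polled: (667 − 661.5)² / 661.5 = 0.0457
  horned: (215 − 220.5)² / 220.5 = 0.1372
χ² = 0.0457 + 0.1372 = 0.1829 ≈ 0.183

0.183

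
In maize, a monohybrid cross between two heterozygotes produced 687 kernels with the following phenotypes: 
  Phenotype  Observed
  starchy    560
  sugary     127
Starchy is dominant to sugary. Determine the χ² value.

For a monohybrid cross between heterozygotes with complete dominance, the expected phenotypic ratio is 3:1.
Under the 3:1 hypothesis (Σ ratio = 4, N = 687):
  starchy: 687 × 3/4 = 515.25
  sugary: 687 × 1/4 = 171.75
χ² = Σ (O − E)² / E
  starchy: (560 − 515.25)² / 515.25 = 3.8866
  sugary: (127 − 171.75)² / 171.75 = 11.6598
χ² = 3.8866 + 11.6598 = 15.5464 ≈ 15.546

15.546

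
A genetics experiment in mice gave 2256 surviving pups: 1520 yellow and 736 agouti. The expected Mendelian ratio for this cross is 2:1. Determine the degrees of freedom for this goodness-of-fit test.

A goodness-of-fit test with 2 phenotype classes has df = 2 − 1 = 1.

1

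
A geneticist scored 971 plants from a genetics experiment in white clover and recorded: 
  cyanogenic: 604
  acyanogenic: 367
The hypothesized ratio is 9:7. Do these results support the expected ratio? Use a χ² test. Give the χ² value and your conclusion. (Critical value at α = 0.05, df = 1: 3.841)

13.987; not consistent

Under the 9:7 hypothesis (Σ ratio = 16, N = 971):
  cyanogenic: 971 × 9/16 = 546.1875
  acyanogenic: 971 × 7/16 = 424.8125
χ² = Σ (O − E)² / E
  cyanogenic: (604 − 546.1875)² / 546.1875 = 6.1193
  acyanogenic: (367 − 424.8125)² / 424.8125 = 7.8677
χ² = 6.1193 + 7.8677 = 13.987
Degrees of freedom = 2 − 1 = 1; critical value at α = 0.05 is 3.841.
Since 13.987 > 3.841, we reject the null hypothesis — the data do not fit the 9:7 ratio.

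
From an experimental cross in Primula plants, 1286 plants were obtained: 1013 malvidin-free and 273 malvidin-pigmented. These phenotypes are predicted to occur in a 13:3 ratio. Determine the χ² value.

Expected counts for N = 1286 under a 13:3 ratio (total parts = 16):
  malvidin-free: 1286 × 13/16 = 1044.875
  malvidin-pigmented: 1286 × 3/16 = 241.125
χ² = Σ (O − E)² / E
  malvidin-free: (1013 − 1044.875)² / 1044.875 = 0.9724
  malvidin-pigmented: (273 − 241.125)² / 241.125 = 4.2136
χ² = 0.9724 + 4.2136 = 5.186

5.186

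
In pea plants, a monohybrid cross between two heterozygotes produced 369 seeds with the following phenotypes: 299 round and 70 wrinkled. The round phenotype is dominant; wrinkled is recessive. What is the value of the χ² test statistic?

For a monohybrid cross between heterozygotes with complete dominance, the expected phenotypic ratio is 3:1.
The 3:1 ratio has 4 parts, so with N = 369 the expected counts are:
  round: 369 × 3/4 = 276.75
  wrinkled: 369 × 1/4 = 92.25
χ² = Σ (O − E)² / E
  round: (299 − 276.75)² / 276.75 = 1.7888
  wrinkled: (70 − 92.25)² / 92.25 = 5.3665
χ² = 1.7888 + 5.3665 = 7.1553 ≈ 7.155

7.155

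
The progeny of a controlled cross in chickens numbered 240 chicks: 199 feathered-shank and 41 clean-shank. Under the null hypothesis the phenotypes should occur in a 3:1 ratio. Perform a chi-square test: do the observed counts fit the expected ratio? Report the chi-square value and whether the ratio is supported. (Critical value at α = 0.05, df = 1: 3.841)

Expected counts for N = 240 under a 3:1 ratio (total parts = 4):
  feathered-shank: 240 × 3/4 = 180
  clean-shank: 240 × 1/4 = 60
χ² = Σ (O − E)² / E
  feathered-shank: (199 − 180)² / 180 = 2.0056
  clean-shank: (41 − 60)² / 60 = 6.0167
χ² = 2.0056 + 6.0167 = 8.0223 ≈ 8.022
Degrees of freedom = 2 − 1 = 1; critical value at α = 0.05 is 3.841.
Since 8.022 > 3.841, we reject the null hypothesis — the data do not fit the 3:1 ratio.

8.022; not consistent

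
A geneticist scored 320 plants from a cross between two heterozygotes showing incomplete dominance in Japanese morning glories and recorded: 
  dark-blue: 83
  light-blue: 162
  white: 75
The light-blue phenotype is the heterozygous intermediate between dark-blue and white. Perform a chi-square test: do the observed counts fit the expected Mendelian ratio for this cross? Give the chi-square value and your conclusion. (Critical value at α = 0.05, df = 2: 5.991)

0.450; consistent

With incomplete dominance, a heterozygote × heterozygote cross gives a 1:2:1 phenotypic ratio.
The 1:2:1 ratio has 4 parts, so with N = 320 the expected counts are:
  dark-blue: 320 × 1/4 = 80
  light-blue: 320 × 2/4 = 160
  white: 320 × 1/4 = 80
χ² = Σ (O − E)² / E
  dark-blue: (83 − 80)² / 80 = 0.1125
  light-blue: (162 − 160)² / 160 = 0.0250
  white: (75 − 80)² / 80 = 0.3125
χ² = 0.1125 + 0.0250 + 0.3125 = 0.450
Degrees of freedom = 3 − 1 = 2; critical value at α = 0.05 is 5.991.
Since 0.450 < 5.991, we fail to reject the null hypothesis — the data are consistent with the 1:2:1 ratio.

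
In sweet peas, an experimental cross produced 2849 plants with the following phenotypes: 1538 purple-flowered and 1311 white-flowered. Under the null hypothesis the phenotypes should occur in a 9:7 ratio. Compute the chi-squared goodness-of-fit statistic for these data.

Expected counts for N = 2849 under a 9:7 ratio (total parts = 16):
  purple-flowered: 2849 × 9/16 = 1602.5625
  white-flowered: 2849 × 7/16 = 1246.4375
χ² = Σ (O − E)² / E
  purple-flowered: (1538 − 1602.5625)² / 1602.5625 = 2.6010
  white-flowered: (1311 − 1246.4375)² / 1246.4375 = 3.3442
χ² = 2.6010 + 3.3442 = 5.9452 ≈ 5.945

5.945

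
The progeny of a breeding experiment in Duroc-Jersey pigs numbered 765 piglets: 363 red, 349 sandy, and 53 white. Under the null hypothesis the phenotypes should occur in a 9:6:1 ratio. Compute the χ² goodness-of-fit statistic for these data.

Expected counts for N = 765 under a 9:6:1 ratio (total parts = 16):
  red: 765 × 9/16 = 430.3125
  sandy: 765 × 6/16 = 286.875
  white: 765 × 1/16 = 47.8125
χ² = Σ (O − E)² / E
  red: (363 − 430.3125)² / 430.3125 = 10.5295
  sandy: (349 − 286.875)² / 286.875 = 13.4536
  white: (53 − 47.8125)² / 47.8125 = 0.5628
χ² = 10.5295 + 13.4536 + 0.5628 = 24.5459 ≈ 24.546

24.546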